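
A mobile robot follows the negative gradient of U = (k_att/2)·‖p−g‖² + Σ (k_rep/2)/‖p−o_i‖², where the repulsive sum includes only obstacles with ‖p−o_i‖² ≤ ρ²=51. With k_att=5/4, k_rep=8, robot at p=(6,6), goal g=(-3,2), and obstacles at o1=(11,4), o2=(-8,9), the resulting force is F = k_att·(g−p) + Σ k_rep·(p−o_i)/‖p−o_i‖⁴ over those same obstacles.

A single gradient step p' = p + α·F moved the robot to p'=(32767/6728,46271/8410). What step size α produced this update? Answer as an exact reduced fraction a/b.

F_att = 5/4·(g−p) = 5/4·(-9,-4) = (-11.2500,-5.0000)
o1: d²=29 ≤ ρ²=51; F_rep = 8·(-5,2)/29² = (-0.0476,0.0190)
o2: d²=205 > ρ²=51 → inactive
F = F_att + ΣF_rep = (-11.2976,-4.9810)
Δp = p'−p = (-1.1298,-0.4981); α = Δx/Fx = (-7601/6728) / (-38005/3364) = 1/10
check: Δy/Fy = (-4189/8410) / (-4189/841) = 1/10 ✓

α = 1/10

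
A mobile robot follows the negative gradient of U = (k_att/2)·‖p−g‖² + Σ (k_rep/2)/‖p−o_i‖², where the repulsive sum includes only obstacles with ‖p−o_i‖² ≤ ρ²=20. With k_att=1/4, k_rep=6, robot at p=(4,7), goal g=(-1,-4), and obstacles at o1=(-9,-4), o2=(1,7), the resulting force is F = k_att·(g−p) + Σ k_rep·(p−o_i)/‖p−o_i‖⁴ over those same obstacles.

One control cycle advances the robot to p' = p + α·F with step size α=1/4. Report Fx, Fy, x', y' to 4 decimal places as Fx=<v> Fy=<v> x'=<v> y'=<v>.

Fx=-1.0278 Fy=-2.7500 x'=3.7431 y'=6.3125

F_att = 1/4·(g−p) = 1/4·(-5,-11) = (-1.2500,-2.7500)
o1: d²=290 > ρ²=20 → inactive
o2: d²=9 ≤ ρ²=20; F_rep = 6·(3,0)/9² = (0.2222,0.0000)
F = F_att + ΣF_rep = (-1.0278,-2.7500)
p' = p + 1/4·F = (3.7431,6.3125)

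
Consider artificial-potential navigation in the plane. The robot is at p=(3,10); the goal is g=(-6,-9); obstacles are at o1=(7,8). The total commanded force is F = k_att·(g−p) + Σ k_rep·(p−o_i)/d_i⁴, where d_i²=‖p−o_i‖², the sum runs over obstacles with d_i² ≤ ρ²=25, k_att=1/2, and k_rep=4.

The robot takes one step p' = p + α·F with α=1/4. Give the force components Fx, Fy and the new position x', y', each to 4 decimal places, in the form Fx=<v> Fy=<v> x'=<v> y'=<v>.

Fx=-4.5400 Fy=-9.4800 x'=1.8650 y'=7.6300

F_att = 1/2·(g−p) = 1/2·(-9,-19) = (-4.5000,-9.5000)
o1: d²=20 ≤ ρ²=25; F_rep = 4·(-4,2)/20² = (-0.0400,0.0200)
F = F_att + ΣF_rep = (-4.5400,-9.4800)
p' = p + 1/4·F = (1.8650,7.6300)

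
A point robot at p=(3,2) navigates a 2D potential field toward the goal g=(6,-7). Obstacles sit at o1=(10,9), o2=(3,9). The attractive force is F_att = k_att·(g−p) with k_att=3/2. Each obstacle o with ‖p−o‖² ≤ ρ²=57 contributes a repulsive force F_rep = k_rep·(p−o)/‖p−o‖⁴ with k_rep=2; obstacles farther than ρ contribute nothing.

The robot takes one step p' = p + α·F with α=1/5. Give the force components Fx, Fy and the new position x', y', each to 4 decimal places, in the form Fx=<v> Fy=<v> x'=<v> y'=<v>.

Fx=4.5000 Fy=-13.5058 x'=3.9000 y'=-0.7012

F_att = 3/2·(g−p) = 3/2·(3,-9) = (4.5000,-13.5000)
o1: d²=98 > ρ²=57 → inactive
o2: d²=49 ≤ ρ²=57; F_rep = 2·(0,-7)/49² = (0.0000,-0.0058)
F = F_att + ΣF_rep = (4.5000,-13.5058)
p' = p + 1/5·F = (3.9000,-0.7012)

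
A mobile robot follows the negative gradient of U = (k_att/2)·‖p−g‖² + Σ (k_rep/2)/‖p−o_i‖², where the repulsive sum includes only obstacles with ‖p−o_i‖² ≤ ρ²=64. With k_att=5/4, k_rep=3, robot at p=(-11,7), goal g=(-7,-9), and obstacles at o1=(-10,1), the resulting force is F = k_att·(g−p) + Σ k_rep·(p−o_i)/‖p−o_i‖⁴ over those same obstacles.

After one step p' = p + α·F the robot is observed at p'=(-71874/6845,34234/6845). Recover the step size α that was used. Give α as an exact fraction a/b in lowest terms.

F_att = 5/4·(g−p) = 5/4·(4,-16) = (5.0000,-20.0000)
o1: d²=37 ≤ ρ²=64; F_rep = 3·(-1,6)/37² = (-0.0022,0.0131)
F = F_att + ΣF_rep = (4.9978,-19.9869)
Δp = p'−p = (0.4998,-1.9987); α = Δx/Fx = (3421/6845) / (6842/1369) = 1/10
check: Δy/Fy = (-13681/6845) / (-27362/1369) = 1/10 ✓

α = 1/10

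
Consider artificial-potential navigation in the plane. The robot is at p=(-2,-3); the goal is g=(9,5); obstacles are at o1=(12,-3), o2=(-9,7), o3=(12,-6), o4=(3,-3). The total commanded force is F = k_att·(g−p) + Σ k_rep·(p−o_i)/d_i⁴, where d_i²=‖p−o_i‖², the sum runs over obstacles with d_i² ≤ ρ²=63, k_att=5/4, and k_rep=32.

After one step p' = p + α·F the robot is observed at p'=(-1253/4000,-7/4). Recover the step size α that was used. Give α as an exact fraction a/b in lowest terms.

α = 1/8

F_att = 5/4·(g−p) = 5/4·(11,8) = (13.7500,10.0000)
o1: d²=196 > ρ²=63 → inactive
o2: d²=149 > ρ²=63 → inactive
o3: d²=205 > ρ²=63 → inactive
o4: d²=25 ≤ ρ²=63; F_rep = 32·(-5,0)/25² = (-0.2560,0.0000)
F = F_att + ΣF_rep = (13.4940,10.0000)
Δp = p'−p = (1.6867,1.2500); α = Δx/Fx = (6747/4000) / (6747/500) = 1/8
check: Δy/Fy = (5/4) / (10) = 1/8 ✓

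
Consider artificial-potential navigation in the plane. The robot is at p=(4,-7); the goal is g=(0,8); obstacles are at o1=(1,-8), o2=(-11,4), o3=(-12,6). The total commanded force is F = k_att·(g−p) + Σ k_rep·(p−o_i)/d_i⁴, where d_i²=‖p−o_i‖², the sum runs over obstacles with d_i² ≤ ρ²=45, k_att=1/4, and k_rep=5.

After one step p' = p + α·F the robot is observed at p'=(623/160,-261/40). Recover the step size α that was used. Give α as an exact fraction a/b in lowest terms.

α = 1/8

F_att = 1/4·(g−p) = 1/4·(-4,15) = (-1.0000,3.7500)
o1: d²=10 ≤ ρ²=45; F_rep = 5·(3,1)/10² = (0.1500,0.0500)
o2: d²=346 > ρ²=45 → inactive
o3: d²=425 > ρ²=45 → inactive
F = F_att + ΣF_rep = (-0.8500,3.8000)
Δp = p'−p = (-0.1062,0.4750); α = Δx/Fx = (-17/160) / (-17/20) = 1/8
check: Δy/Fy = (19/40) / (19/5) = 1/8 ✓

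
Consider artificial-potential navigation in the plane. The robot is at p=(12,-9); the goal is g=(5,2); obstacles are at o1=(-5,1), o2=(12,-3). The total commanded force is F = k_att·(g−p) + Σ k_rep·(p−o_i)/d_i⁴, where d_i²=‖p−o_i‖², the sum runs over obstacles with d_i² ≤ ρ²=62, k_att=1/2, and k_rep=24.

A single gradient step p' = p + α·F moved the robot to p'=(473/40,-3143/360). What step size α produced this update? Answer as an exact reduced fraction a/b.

α = 1/20

F_att = 1/2·(g−p) = 1/2·(-7,11) = (-3.5000,5.5000)
o1: d²=389 > ρ²=62 → inactive
o2: d²=36 ≤ ρ²=62; F_rep = 24·(0,-6)/36² = (0.0000,-0.1111)
F = F_att + ΣF_rep = (-3.5000,5.3889)
Δp = p'−p = (-0.1750,0.2694); α = Δx/Fx = (-7/40) / (-7/2) = 1/20
check: Δy/Fy = (97/360) / (97/18) = 1/20 ✓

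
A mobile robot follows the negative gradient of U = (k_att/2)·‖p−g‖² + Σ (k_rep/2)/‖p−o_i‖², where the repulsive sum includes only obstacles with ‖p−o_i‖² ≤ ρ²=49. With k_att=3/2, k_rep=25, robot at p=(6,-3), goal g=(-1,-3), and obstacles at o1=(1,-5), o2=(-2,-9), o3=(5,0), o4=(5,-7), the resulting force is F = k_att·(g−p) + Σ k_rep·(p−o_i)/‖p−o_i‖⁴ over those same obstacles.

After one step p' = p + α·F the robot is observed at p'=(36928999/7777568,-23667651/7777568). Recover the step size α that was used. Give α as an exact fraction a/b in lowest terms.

F_att = 3/2·(g−p) = 3/2·(-7,0) = (-10.5000,0.0000)
o1: d²=29 ≤ ρ²=49; F_rep = 25·(5,2)/29² = (0.1486,0.0595)
o2: d²=100 > ρ²=49 → inactive
o3: d²=10 ≤ ρ²=49; F_rep = 25·(1,-3)/10² = (0.2500,-0.7500)
o4: d²=17 ≤ ρ²=49; F_rep = 25·(1,4)/17² = (0.0865,0.3460)
F = F_att + ΣF_rep = (-10.0149,-0.3445)
Δp = p'−p = (-1.2519,-0.0431); α = Δx/Fx = (-9736409/7777568) / (-9736409/972196) = 1/8
check: Δy/Fy = (-334947/7777568) / (-334947/972196) = 1/8 ✓

α = 1/8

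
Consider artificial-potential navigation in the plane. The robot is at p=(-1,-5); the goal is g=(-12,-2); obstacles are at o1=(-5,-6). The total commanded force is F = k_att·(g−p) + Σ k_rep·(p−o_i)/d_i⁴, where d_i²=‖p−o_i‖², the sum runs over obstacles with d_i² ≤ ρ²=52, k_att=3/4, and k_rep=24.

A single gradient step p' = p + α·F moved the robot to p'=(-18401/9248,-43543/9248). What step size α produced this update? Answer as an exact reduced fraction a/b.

α = 1/8

F_att = 3/4·(g−p) = 3/4·(-11,3) = (-8.2500,2.2500)
o1: d²=17 ≤ ρ²=52; F_rep = 24·(4,1)/17² = (0.3322,0.0830)
F = F_att + ΣF_rep = (-7.9178,2.3330)
Δp = p'−p = (-0.9897,0.2916); α = Δx/Fx = (-9153/9248) / (-9153/1156) = 1/8
check: Δy/Fy = (2697/9248) / (2697/1156) = 1/8 ✓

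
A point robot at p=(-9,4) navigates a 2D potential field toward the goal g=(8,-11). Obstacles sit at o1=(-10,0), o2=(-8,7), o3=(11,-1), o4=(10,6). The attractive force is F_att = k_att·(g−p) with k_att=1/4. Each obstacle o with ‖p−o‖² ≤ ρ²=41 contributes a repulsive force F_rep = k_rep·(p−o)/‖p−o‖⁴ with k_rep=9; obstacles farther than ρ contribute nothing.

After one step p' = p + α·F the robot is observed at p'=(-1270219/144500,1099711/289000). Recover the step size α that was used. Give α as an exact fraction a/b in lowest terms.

F_att = 1/4·(g−p) = 1/4·(17,-15) = (4.2500,-3.7500)
o1: d²=17 ≤ ρ²=41; F_rep = 9·(1,4)/17² = (0.0311,0.1246)
o2: d²=10 ≤ ρ²=41; F_rep = 9·(-1,-3)/10² = (-0.0900,-0.2700)
o3: d²=425 > ρ²=41 → inactive
o4: d²=365 > ρ²=41 → inactive
F = F_att + ΣF_rep = (4.1911,-3.8954)
Δp = p'−p = (0.2096,-0.1948); α = Δx/Fx = (30281/144500) / (30281/7225) = 1/20
check: Δy/Fy = (-56289/289000) / (-56289/14450) = 1/20 ✓

α = 1/20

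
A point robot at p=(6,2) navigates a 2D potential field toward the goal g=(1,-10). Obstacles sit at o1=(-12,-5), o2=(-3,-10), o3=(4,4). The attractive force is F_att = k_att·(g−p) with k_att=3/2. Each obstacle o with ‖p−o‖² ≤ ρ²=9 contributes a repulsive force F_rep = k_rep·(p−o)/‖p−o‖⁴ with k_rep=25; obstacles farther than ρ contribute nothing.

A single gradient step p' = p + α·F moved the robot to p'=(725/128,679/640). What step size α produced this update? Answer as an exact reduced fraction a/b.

α = 1/20

F_att = 3/2·(g−p) = 3/2·(-5,-12) = (-7.5000,-18.0000)
o1: d²=373 > ρ²=9 → inactive
o2: d²=225 > ρ²=9 → inactive
o3: d²=8 ≤ ρ²=9; F_rep = 25·(2,-2)/8² = (0.7812,-0.7812)
F = F_att + ΣF_rep = (-6.7188,-18.7812)
Δp = p'−p = (-0.3359,-0.9391); α = Δx/Fx = (-43/128) / (-215/32) = 1/20
check: Δy/Fy = (-601/640) / (-601/32) = 1/20 ✓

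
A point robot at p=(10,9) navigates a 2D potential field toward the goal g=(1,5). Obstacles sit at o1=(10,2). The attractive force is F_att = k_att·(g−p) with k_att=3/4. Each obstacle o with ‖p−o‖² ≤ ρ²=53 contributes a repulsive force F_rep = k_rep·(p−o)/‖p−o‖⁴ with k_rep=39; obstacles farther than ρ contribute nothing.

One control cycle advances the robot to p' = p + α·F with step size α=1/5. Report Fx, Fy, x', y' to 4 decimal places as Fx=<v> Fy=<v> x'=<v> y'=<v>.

Fx=-6.7500 Fy=-2.8863 x'=8.6500 y'=8.4227

F_att = 3/4·(g−p) = 3/4·(-9,-4) = (-6.7500,-3.0000)
o1: d²=49 ≤ ρ²=53; F_rep = 39·(0,7)/49² = (0.0000,0.1137)
F = F_att + ΣF_rep = (-6.7500,-2.8863)
p' = p + 1/5·F = (8.6500,8.4227)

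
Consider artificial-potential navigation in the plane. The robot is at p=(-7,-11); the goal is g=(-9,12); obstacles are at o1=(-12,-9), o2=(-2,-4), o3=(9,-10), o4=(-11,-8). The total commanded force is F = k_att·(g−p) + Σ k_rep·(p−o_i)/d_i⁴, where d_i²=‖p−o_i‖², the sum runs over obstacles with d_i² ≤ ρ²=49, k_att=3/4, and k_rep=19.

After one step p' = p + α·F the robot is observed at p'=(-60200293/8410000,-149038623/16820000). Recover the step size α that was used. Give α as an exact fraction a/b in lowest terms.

F_att = 3/4·(g−p) = 3/4·(-2,23) = (-1.5000,17.2500)
o1: d²=29 ≤ ρ²=49; F_rep = 19·(5,-2)/29² = (0.1130,-0.0452)
o2: d²=74 > ρ²=49 → inactive
o3: d²=257 > ρ²=49 → inactive
o4: d²=25 ≤ ρ²=49; F_rep = 19·(4,-3)/25² = (0.1216,-0.0912)
F = F_att + ΣF_rep = (-1.2654,17.1136)
Δp = p'−p = (-0.1582,2.1392); α = Δx/Fx = (-1330293/8410000) / (-1330293/1051250) = 1/8
check: Δy/Fy = (35981377/16820000) / (35981377/2102500) = 1/8 ✓

α = 1/8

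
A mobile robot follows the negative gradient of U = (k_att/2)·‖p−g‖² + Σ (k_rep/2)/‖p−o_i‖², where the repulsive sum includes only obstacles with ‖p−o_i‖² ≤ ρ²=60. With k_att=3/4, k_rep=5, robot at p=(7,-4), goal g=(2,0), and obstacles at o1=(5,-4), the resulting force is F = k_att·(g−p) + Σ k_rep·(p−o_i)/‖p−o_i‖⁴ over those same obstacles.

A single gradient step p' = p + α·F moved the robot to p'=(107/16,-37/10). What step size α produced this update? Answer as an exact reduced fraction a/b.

F_att = 3/4·(g−p) = 3/4·(-5,4) = (-3.7500,3.0000)
o1: d²=4 ≤ ρ²=60; F_rep = 5·(2,0)/4² = (0.6250,0.0000)
F = F_att + ΣF_rep = (-3.1250,3.0000)
Δp = p'−p = (-0.3125,0.3000); α = Δx/Fx = (-5/16) / (-25/8) = 1/10
check: Δy/Fy = (3/10) / (3) = 1/10 ✓

α = 1/10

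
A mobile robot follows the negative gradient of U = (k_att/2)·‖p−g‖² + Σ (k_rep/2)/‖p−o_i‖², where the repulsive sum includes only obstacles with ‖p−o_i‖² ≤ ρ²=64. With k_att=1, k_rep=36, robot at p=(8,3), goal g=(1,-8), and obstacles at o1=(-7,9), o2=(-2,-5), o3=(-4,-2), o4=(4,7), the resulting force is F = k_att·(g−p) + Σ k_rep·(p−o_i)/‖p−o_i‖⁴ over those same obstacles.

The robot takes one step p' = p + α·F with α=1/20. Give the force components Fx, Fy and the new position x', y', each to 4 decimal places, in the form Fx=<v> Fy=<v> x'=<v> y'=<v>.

F_att = 1·(g−p) = 1·(-7,-11) = (-7.0000,-11.0000)
o1: d²=261 > ρ²=64 → inactive
o2: d²=164 > ρ²=64 → inactive
o3: d²=169 > ρ²=64 → inactive
o4: d²=32 ≤ ρ²=64; F_rep = 36·(4,-4)/32² = (0.1406,-0.1406)
F = F_att + ΣF_rep = (-6.8594,-11.1406)
p' = p + 1/20·F = (7.6570,2.4430)

Fx=-6.8594 Fy=-11.1406 x'=7.6570 y'=2.4430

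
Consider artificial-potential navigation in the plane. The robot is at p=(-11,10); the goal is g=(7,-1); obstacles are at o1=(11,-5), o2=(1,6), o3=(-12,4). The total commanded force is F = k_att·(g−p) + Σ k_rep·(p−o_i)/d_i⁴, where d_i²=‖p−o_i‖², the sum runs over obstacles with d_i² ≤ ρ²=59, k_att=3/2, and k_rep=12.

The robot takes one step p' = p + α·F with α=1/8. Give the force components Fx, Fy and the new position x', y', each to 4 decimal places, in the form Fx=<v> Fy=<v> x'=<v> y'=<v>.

F_att = 3/2·(g−p) = 3/2·(18,-11) = (27.0000,-16.5000)
o1: d²=709 > ρ²=59 → inactive
o2: d²=160 > ρ²=59 → inactive
o3: d²=37 ≤ ρ²=59; F_rep = 12·(1,6)/37² = (0.0088,0.0526)
F = F_att + ΣF_rep = (27.0088,-16.4474)
p' = p + 1/8·F = (-7.6239,7.9441)

Fx=27.0088 Fy=-16.4474 x'=-7.6239 y'=7.9441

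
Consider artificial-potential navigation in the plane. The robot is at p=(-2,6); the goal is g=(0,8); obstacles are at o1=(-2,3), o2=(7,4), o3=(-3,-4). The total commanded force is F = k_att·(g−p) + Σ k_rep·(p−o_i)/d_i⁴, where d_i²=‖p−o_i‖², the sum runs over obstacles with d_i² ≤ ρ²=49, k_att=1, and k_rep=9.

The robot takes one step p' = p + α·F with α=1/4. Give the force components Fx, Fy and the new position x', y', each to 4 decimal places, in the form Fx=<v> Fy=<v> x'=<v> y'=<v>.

Fx=2.0000 Fy=2.3333 x'=-1.5000 y'=6.5833

F_att = 1·(g−p) = 1·(2,2) = (2.0000,2.0000)
o1: d²=9 ≤ ρ²=49; F_rep = 9·(0,3)/9² = (0.0000,0.3333)
o2: d²=85 > ρ²=49 → inactive
o3: d²=101 > ρ²=49 → inactive
F = F_att + ΣF_rep = (2.0000,2.3333)
p' = p + 1/4·F = (-1.5000,6.5833)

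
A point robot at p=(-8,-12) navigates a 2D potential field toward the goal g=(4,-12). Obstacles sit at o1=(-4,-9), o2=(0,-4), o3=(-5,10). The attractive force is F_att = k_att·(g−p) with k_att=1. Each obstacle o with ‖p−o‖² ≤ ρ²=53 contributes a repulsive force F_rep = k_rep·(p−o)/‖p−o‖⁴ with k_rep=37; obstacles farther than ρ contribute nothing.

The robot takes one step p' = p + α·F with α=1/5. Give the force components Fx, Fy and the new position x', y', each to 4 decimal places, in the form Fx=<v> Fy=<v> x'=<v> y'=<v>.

F_att = 1·(g−p) = 1·(12,0) = (12.0000,0.0000)
o1: d²=25 ≤ ρ²=53; F_rep = 37·(-4,-3)/25² = (-0.2368,-0.1776)
o2: d²=128 > ρ²=53 → inactive
o3: d²=493 > ρ²=53 → inactive
F = F_att + ΣF_rep = (11.7632,-0.1776)
p' = p + 1/5·F = (-5.6474,-12.0355)

Fx=11.7632 Fy=-0.1776 x'=-5.6474 y'=-12.0355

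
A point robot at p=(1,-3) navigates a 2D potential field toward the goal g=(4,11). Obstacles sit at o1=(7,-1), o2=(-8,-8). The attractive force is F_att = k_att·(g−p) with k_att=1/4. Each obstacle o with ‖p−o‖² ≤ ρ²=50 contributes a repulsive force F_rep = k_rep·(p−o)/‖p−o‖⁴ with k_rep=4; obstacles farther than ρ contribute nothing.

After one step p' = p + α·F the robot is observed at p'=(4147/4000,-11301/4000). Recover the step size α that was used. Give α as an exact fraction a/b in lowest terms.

α = 1/20

F_att = 1/4·(g−p) = 1/4·(3,14) = (0.7500,3.5000)
o1: d²=40 ≤ ρ²=50; F_rep = 4·(-6,-2)/40² = (-0.0150,-0.0050)
o2: d²=106 > ρ²=50 → inactive
F = F_att + ΣF_rep = (0.7350,3.4950)
Δp = p'−p = (0.0367,0.1747); α = Δx/Fx = (147/4000) / (147/200) = 1/20
check: Δy/Fy = (699/4000) / (699/200) = 1/20 ✓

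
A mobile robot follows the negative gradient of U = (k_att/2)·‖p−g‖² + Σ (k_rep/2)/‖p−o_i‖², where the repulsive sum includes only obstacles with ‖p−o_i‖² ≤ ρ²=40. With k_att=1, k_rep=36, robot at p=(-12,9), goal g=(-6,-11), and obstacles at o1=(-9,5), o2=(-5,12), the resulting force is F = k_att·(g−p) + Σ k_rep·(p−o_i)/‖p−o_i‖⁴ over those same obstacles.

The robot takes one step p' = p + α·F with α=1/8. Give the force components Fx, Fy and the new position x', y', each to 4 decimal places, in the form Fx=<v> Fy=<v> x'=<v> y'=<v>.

F_att = 1·(g−p) = 1·(6,-20) = (6.0000,-20.0000)
o1: d²=25 ≤ ρ²=40; F_rep = 36·(-3,4)/25² = (-0.1728,0.2304)
o2: d²=58 > ρ²=40 → inactive
F = F_att + ΣF_rep = (5.8272,-19.7696)
p' = p + 1/8·F = (-11.2716,6.5288)

Fx=5.8272 Fy=-19.7696 x'=-11.2716 y'=6.5288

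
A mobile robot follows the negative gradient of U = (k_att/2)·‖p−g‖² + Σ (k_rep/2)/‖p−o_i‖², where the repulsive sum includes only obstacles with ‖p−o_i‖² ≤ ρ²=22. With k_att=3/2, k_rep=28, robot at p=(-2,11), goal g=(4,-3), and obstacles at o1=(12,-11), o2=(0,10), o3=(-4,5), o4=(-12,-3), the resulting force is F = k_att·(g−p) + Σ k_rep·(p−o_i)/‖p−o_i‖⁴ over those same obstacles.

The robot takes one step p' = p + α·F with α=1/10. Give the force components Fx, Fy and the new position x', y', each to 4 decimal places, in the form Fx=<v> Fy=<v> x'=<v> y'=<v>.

Fx=6.7600 Fy=-19.8800 x'=-1.3240 y'=9.0120

F_att = 3/2·(g−p) = 3/2·(6,-14) = (9.0000,-21.0000)
o1: d²=680 > ρ²=22 → inactive
o2: d²=5 ≤ ρ²=22; F_rep = 28·(-2,1)/5² = (-2.2400,1.1200)
o3: d²=40 > ρ²=22 → inactive
o4: d²=296 > ρ²=22 → inactive
F = F_att + ΣF_rep = (6.7600,-19.8800)
p' = p + 1/10·F = (-1.3240,9.0120)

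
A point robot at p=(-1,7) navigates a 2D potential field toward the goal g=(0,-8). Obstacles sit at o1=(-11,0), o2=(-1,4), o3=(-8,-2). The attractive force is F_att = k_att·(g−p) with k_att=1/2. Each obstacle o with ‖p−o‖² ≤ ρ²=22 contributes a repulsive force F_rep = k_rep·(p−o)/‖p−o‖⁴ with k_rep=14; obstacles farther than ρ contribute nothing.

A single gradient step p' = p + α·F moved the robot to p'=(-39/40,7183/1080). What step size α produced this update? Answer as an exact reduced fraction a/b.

α = 1/20

F_att = 1/2·(g−p) = 1/2·(1,-15) = (0.5000,-7.5000)
o1: d²=149 > ρ²=22 → inactive
o2: d²=9 ≤ ρ²=22; F_rep = 14·(0,3)/9² = (0.0000,0.5185)
o3: d²=130 > ρ²=22 → inactive
F = F_att + ΣF_rep = (0.5000,-6.9815)
Δp = p'−p = (0.0250,-0.3491); α = Δx/Fx = (1/40) / (1/2) = 1/20
check: Δy/Fy = (-377/1080) / (-377/54) = 1/20 ✓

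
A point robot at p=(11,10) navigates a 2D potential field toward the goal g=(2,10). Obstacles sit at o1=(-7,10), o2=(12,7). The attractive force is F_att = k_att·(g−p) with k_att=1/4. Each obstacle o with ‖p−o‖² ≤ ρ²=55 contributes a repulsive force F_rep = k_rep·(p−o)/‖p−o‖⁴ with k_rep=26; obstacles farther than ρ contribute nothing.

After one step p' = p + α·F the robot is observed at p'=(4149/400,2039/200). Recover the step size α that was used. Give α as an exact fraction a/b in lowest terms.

α = 1/4

F_att = 1/4·(g−p) = 1/4·(-9,0) = (-2.2500,0.0000)
o1: d²=324 > ρ²=55 → inactive
o2: d²=10 ≤ ρ²=55; F_rep = 26·(-1,3)/10² = (-0.2600,0.7800)
F = F_att + ΣF_rep = (-2.5100,0.7800)
Δp = p'−p = (-0.6275,0.1950); α = Δx/Fx = (-251/400) / (-251/100) = 1/4
check: Δy/Fy = (39/200) / (39/50) = 1/4 ✓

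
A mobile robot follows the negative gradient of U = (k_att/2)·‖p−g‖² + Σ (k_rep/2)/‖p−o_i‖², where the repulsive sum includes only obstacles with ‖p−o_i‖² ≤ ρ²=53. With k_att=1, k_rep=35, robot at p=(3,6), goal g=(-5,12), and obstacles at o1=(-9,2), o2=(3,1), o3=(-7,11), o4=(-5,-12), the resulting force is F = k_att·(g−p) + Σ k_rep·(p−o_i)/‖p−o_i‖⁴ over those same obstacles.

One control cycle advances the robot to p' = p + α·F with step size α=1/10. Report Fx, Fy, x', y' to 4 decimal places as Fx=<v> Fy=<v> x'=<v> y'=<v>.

F_att = 1·(g−p) = 1·(-8,6) = (-8.0000,6.0000)
o1: d²=160 > ρ²=53 → inactive
o2: d²=25 ≤ ρ²=53; F_rep = 35·(0,5)/25² = (0.0000,0.2800)
o3: d²=125 > ρ²=53 → inactive
o4: d²=388 > ρ²=53 → inactive
F = F_att + ΣF_rep = (-8.0000,6.2800)
p' = p + 1/10·F = (2.2000,6.6280)

Fx=-8.0000 Fy=6.2800 x'=2.2000 y'=6.6280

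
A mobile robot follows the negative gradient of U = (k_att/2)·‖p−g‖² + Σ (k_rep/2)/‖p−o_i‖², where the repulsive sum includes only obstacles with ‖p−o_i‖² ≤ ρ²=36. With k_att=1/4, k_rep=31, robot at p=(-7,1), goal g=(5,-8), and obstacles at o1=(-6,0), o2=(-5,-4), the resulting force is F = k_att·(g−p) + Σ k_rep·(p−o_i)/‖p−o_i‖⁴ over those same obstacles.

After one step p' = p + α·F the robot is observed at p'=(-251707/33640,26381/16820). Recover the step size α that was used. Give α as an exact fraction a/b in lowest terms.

α = 1/10

F_att = 1/4·(g−p) = 1/4·(12,-9) = (3.0000,-2.2500)
o1: d²=2 ≤ ρ²=36; F_rep = 31·(-1,1)/2² = (-7.7500,7.7500)
o2: d²=29 ≤ ρ²=36; F_rep = 31·(-2,5)/29² = (-0.0737,0.1843)
F = F_att + ΣF_rep = (-4.8237,5.6843)
Δp = p'−p = (-0.4824,0.5684); α = Δx/Fx = (-16227/33640) / (-16227/3364) = 1/10
check: Δy/Fy = (9561/16820) / (9561/1682) = 1/10 ✓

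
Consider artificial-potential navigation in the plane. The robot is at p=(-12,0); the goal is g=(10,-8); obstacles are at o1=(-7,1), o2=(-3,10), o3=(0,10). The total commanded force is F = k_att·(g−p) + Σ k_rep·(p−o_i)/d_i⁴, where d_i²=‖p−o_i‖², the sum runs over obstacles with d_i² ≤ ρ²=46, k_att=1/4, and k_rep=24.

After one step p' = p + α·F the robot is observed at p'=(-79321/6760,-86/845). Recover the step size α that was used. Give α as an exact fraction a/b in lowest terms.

α = 1/20

F_att = 1/4·(g−p) = 1/4·(22,-8) = (5.5000,-2.0000)
o1: d²=26 ≤ ρ²=46; F_rep = 24·(-5,-1)/26² = (-0.1775,-0.0355)
o2: d²=181 > ρ²=46 → inactive
o3: d²=244 > ρ²=46 → inactive
F = F_att + ΣF_rep = (5.3225,-2.0355)
Δp = p'−p = (0.2661,-0.1018); α = Δx/Fx = (1799/6760) / (1799/338) = 1/20
check: Δy/Fy = (-86/845) / (-344/169) = 1/20 ✓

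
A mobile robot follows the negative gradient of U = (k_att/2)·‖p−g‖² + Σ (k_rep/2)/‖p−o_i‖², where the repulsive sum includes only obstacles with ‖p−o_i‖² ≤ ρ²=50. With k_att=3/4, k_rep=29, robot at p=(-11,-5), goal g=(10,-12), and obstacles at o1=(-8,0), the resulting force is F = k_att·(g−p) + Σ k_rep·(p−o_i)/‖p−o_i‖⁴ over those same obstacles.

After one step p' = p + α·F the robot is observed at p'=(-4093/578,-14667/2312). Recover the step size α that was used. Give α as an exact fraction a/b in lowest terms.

α = 1/4

F_att = 3/4·(g−p) = 3/4·(21,-7) = (15.7500,-5.2500)
o1: d²=34 ≤ ρ²=50; F_rep = 29·(-3,-5)/34² = (-0.0753,-0.1254)
F = F_att + ΣF_rep = (15.6747,-5.3754)
Δp = p'−p = (3.9187,-1.3439); α = Δx/Fx = (2265/578) / (4530/289) = 1/4
check: Δy/Fy = (-3107/2312) / (-3107/578) = 1/4 ✓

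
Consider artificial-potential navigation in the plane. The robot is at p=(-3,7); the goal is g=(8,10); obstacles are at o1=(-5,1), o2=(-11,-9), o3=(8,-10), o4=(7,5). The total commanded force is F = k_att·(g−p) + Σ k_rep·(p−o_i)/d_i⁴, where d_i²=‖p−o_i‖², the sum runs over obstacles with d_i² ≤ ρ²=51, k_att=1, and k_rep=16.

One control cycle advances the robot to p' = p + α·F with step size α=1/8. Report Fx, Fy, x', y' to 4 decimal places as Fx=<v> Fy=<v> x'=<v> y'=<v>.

F_att = 1·(g−p) = 1·(11,3) = (11.0000,3.0000)
o1: d²=40 ≤ ρ²=51; F_rep = 16·(2,6)/40² = (0.0200,0.0600)
o2: d²=320 > ρ²=51 → inactive
o3: d²=410 > ρ²=51 → inactive
o4: d²=104 > ρ²=51 → inactive
F = F_att + ΣF_rep = (11.0200,3.0600)
p' = p + 1/8·F = (-1.6225,7.3825)

Fx=11.0200 Fy=3.0600 x'=-1.6225 y'=7.3825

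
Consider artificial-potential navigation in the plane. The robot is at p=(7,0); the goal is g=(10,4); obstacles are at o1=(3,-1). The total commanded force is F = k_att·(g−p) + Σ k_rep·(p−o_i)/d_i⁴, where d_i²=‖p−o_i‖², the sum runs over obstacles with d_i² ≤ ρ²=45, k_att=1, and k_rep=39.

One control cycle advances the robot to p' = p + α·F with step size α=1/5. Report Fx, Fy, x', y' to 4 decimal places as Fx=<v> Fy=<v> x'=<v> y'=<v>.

F_att = 1·(g−p) = 1·(3,4) = (3.0000,4.0000)
o1: d²=17 ≤ ρ²=45; F_rep = 39·(4,1)/17² = (0.5398,0.1349)
F = F_att + ΣF_rep = (3.5398,4.1349)
p' = p + 1/5·F = (7.7080,0.8270)

Fx=3.5398 Fy=4.1349 x'=7.7080 y'=0.8270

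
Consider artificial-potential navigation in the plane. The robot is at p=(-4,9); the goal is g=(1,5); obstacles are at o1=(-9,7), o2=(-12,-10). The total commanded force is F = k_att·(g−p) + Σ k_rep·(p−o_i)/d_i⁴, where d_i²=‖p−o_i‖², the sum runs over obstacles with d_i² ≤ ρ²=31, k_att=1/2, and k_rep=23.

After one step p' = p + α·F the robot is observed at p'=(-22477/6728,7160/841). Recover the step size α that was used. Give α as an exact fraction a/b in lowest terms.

α = 1/4

F_att = 1/2·(g−p) = 1/2·(5,-4) = (2.5000,-2.0000)
o1: d²=29 ≤ ρ²=31; F_rep = 23·(5,2)/29² = (0.1367,0.0547)
o2: d²=425 > ρ²=31 → inactive
F = F_att + ΣF_rep = (2.6367,-1.9453)
Δp = p'−p = (0.6592,-0.4863); α = Δx/Fx = (4435/6728) / (4435/1682) = 1/4
check: Δy/Fy = (-409/841) / (-1636/841) = 1/4 ✓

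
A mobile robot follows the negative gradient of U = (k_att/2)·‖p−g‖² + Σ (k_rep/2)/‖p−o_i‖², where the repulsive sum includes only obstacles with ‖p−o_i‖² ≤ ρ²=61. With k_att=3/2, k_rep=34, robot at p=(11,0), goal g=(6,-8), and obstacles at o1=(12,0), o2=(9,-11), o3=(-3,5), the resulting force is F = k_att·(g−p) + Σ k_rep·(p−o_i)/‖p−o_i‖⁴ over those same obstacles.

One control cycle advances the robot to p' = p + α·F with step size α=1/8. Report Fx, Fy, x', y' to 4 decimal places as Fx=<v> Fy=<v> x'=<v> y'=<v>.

F_att = 3/2·(g−p) = 3/2·(-5,-8) = (-7.5000,-12.0000)
o1: d²=1 ≤ ρ²=61; F_rep = 34·(-1,0)/1² = (-34.0000,0.0000)
o2: d²=125 > ρ²=61 → inactive
o3: d²=221 > ρ²=61 → inactive
F = F_att + ΣF_rep = (-41.5000,-12.0000)
p' = p + 1/8·F = (5.8125,-1.5000)

Fx=-41.5000 Fy=-12.0000 x'=5.8125 y'=-1.5000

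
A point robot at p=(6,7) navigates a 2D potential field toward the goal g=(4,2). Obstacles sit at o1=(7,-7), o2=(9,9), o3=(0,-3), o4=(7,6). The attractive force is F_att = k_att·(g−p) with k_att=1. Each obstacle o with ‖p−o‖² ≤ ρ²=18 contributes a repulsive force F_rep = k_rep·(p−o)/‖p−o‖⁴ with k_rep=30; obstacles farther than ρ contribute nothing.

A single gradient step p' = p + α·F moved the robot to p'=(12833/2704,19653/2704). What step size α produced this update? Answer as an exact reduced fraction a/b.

F_att = 1·(g−p) = 1·(-2,-5) = (-2.0000,-5.0000)
o1: d²=197 > ρ²=18 → inactive
o2: d²=13 ≤ ρ²=18; F_rep = 30·(-3,-2)/13² = (-0.5325,-0.3550)
o3: d²=136 > ρ²=18 → inactive
o4: d²=2 ≤ ρ²=18; F_rep = 30·(-1,1)/2² = (-7.5000,7.5000)
F = F_att + ΣF_rep = (-10.0325,2.1450)
Δp = p'−p = (-1.2541,0.2681); α = Δx/Fx = (-3391/2704) / (-3391/338) = 1/8
check: Δy/Fy = (725/2704) / (725/338) = 1/8 ✓

α = 1/8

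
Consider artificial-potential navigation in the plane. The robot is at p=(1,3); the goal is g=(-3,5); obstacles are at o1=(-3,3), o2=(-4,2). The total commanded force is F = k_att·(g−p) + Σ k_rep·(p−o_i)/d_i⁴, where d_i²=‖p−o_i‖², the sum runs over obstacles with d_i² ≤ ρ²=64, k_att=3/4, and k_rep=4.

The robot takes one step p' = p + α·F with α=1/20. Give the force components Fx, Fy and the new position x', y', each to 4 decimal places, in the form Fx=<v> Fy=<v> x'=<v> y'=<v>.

Fx=-2.9079 Fy=1.5059 x'=0.8546 y'=3.0753

F_att = 3/4·(g−p) = 3/4·(-4,2) = (-3.0000,1.5000)
o1: d²=16 ≤ ρ²=64; F_rep = 4·(4,0)/16² = (0.0625,0.0000)
o2: d²=26 ≤ ρ²=64; F_rep = 4·(5,1)/26² = (0.0296,0.0059)
F = F_att + ΣF_rep = (-2.9079,1.5059)
p' = p + 1/20·F = (0.8546,3.0753)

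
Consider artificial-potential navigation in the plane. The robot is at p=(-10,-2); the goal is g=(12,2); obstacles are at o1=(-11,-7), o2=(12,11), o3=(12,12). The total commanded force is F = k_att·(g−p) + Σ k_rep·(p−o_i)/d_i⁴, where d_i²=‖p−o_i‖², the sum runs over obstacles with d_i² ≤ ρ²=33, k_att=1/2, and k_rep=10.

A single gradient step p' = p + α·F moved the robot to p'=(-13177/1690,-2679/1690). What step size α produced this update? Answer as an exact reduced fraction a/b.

F_att = 1/2·(g−p) = 1/2·(22,4) = (11.0000,2.0000)
o1: d²=26 ≤ ρ²=33; F_rep = 10·(1,5)/26² = (0.0148,0.0740)
o2: d²=653 > ρ²=33 → inactive
o3: d²=680 > ρ²=33 → inactive
F = F_att + ΣF_rep = (11.0148,2.0740)
Δp = p'−p = (2.2030,0.4148); α = Δx/Fx = (3723/1690) / (3723/338) = 1/5
check: Δy/Fy = (701/1690) / (701/338) = 1/5 ✓

α = 1/5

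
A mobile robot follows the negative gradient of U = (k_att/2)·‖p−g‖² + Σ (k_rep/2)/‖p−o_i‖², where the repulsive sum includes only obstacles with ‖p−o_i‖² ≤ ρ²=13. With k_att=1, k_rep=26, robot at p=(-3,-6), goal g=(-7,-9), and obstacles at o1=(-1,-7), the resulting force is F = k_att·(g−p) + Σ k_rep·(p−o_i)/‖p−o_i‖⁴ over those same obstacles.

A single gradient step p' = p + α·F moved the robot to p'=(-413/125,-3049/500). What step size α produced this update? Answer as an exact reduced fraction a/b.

F_att = 1·(g−p) = 1·(-4,-3) = (-4.0000,-3.0000)
o1: d²=5 ≤ ρ²=13; F_rep = 26·(-2,1)/5² = (-2.0800,1.0400)
F = F_att + ΣF_rep = (-6.0800,-1.9600)
Δp = p'−p = (-0.3040,-0.0980); α = Δx/Fx = (-38/125) / (-152/25) = 1/20
check: Δy/Fy = (-49/500) / (-49/25) = 1/20 ✓

α = 1/20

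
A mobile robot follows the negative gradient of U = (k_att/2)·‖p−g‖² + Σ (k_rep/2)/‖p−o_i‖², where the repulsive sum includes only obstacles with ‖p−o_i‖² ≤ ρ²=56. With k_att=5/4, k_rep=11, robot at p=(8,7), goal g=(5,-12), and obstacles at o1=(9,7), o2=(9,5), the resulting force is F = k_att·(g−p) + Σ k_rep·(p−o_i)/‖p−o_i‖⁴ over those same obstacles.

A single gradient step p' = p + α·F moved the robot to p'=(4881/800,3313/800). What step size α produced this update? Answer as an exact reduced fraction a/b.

α = 1/8

F_att = 5/4·(g−p) = 5/4·(-3,-19) = (-3.7500,-23.7500)
o1: d²=1 ≤ ρ²=56; F_rep = 11·(-1,0)/1² = (-11.0000,0.0000)
o2: d²=5 ≤ ρ²=56; F_rep = 11·(-1,2)/5² = (-0.4400,0.8800)
F = F_att + ΣF_rep = (-15.1900,-22.8700)
Δp = p'−p = (-1.8987,-2.8588); α = Δx/Fx = (-1519/800) / (-1519/100) = 1/8
check: Δy/Fy = (-2287/800) / (-2287/100) = 1/8 ✓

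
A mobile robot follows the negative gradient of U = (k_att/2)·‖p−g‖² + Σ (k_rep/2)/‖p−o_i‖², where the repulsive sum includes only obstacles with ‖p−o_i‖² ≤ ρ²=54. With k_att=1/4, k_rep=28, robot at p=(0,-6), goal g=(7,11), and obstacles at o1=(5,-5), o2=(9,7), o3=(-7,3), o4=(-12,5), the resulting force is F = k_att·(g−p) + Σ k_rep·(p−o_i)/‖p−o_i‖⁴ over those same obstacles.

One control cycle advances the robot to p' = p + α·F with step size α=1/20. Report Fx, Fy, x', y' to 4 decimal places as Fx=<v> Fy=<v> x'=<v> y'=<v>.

Fx=1.5429 Fy=4.2086 x'=0.0771 y'=-5.7896

F_att = 1/4·(g−p) = 1/4·(7,17) = (1.7500,4.2500)
o1: d²=26 ≤ ρ²=54; F_rep = 28·(-5,-1)/26² = (-0.2071,-0.0414)
o2: d²=250 > ρ²=54 → inactive
o3: d²=130 > ρ²=54 → inactive
o4: d²=265 > ρ²=54 → inactive
F = F_att + ΣF_rep = (1.5429,4.2086)
p' = p + 1/20·F = (0.0771,-5.7896)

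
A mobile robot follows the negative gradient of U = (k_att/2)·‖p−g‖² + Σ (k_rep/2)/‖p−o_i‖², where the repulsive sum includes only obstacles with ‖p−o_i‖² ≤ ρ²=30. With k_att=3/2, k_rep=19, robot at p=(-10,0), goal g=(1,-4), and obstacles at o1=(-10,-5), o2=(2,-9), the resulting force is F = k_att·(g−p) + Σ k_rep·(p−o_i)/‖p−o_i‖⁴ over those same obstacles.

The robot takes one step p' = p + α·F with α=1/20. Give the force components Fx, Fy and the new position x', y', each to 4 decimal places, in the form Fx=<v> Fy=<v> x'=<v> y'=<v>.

F_att = 3/2·(g−p) = 3/2·(11,-4) = (16.5000,-6.0000)
o1: d²=25 ≤ ρ²=30; F_rep = 19·(0,5)/25² = (0.0000,0.1520)
o2: d²=225 > ρ²=30 → inactive
F = F_att + ΣF_rep = (16.5000,-5.8480)
p' = p + 1/20·F = (-9.1750,-0.2924)

Fx=16.5000 Fy=-5.8480 x'=-9.1750 y'=-0.2924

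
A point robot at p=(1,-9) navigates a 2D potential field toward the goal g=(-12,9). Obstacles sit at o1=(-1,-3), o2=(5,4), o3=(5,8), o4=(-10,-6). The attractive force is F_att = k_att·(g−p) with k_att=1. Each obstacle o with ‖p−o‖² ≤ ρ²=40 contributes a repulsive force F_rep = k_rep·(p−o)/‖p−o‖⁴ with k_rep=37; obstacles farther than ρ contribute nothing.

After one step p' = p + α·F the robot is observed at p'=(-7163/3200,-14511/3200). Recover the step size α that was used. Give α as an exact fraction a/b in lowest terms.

α = 1/4

F_att = 1·(g−p) = 1·(-13,18) = (-13.0000,18.0000)
o1: d²=40 ≤ ρ²=40; F_rep = 37·(2,-6)/40² = (0.0462,-0.1388)
o2: d²=185 > ρ²=40 → inactive
o3: d²=305 > ρ²=40 → inactive
o4: d²=130 > ρ²=40 → inactive
F = F_att + ΣF_rep = (-12.9537,17.8612)
Δp = p'−p = (-3.2384,4.4653); α = Δx/Fx = (-10363/3200) / (-10363/800) = 1/4
check: Δy/Fy = (14289/3200) / (14289/800) = 1/4 ✓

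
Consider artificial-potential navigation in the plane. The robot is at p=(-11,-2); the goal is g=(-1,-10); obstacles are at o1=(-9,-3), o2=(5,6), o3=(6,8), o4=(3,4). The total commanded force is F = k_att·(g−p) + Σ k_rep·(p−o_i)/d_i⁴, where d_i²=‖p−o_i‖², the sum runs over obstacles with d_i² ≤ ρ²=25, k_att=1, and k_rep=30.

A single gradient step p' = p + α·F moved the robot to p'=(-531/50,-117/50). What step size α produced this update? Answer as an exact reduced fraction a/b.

α = 1/20

F_att = 1·(g−p) = 1·(10,-8) = (10.0000,-8.0000)
o1: d²=5 ≤ ρ²=25; F_rep = 30·(-2,1)/5² = (-2.4000,1.2000)
o2: d²=320 > ρ²=25 → inactive
o3: d²=389 > ρ²=25 → inactive
o4: d²=232 > ρ²=25 → inactive
F = F_att + ΣF_rep = (7.6000,-6.8000)
Δp = p'−p = (0.3800,-0.3400); α = Δx/Fx = (19/50) / (38/5) = 1/20
check: Δy/Fy = (-17/50) / (-34/5) = 1/20 ✓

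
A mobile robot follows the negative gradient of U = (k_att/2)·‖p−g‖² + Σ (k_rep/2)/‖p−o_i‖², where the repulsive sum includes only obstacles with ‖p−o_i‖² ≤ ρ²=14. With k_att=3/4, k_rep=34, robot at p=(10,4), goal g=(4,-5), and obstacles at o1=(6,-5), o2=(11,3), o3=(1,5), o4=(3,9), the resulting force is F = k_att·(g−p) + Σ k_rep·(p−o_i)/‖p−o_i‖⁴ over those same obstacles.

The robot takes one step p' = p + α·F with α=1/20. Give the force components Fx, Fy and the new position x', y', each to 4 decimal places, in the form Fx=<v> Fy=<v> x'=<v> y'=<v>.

Fx=-13.0000 Fy=1.7500 x'=9.3500 y'=4.0875

F_att = 3/4·(g−p) = 3/4·(-6,-9) = (-4.5000,-6.7500)
o1: d²=97 > ρ²=14 → inactive
o2: d²=2 ≤ ρ²=14; F_rep = 34·(-1,1)/2² = (-8.5000,8.5000)
o3: d²=82 > ρ²=14 → inactive
o4: d²=74 > ρ²=14 → inactive
F = F_att + ΣF_rep = (-13.0000,1.7500)
p' = p + 1/20·F = (9.3500,4.0875)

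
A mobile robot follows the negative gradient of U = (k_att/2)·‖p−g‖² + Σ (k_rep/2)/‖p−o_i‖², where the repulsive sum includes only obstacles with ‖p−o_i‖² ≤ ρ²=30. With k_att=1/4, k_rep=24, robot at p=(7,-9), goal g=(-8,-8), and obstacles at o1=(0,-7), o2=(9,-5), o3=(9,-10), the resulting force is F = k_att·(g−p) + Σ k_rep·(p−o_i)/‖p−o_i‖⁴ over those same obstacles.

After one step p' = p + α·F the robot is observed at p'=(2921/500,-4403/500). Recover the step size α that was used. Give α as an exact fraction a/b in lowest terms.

F_att = 1/4·(g−p) = 1/4·(-15,1) = (-3.7500,0.2500)
o1: d²=53 > ρ²=30 → inactive
o2: d²=20 ≤ ρ²=30; F_rep = 24·(-2,-4)/20² = (-0.1200,-0.2400)
o3: d²=5 ≤ ρ²=30; F_rep = 24·(-2,1)/5² = (-1.9200,0.9600)
F = F_att + ΣF_rep = (-5.7900,0.9700)
Δp = p'−p = (-1.1580,0.1940); α = Δx/Fx = (-579/500) / (-579/100) = 1/5
check: Δy/Fy = (97/500) / (97/100) = 1/5 ✓

α = 1/5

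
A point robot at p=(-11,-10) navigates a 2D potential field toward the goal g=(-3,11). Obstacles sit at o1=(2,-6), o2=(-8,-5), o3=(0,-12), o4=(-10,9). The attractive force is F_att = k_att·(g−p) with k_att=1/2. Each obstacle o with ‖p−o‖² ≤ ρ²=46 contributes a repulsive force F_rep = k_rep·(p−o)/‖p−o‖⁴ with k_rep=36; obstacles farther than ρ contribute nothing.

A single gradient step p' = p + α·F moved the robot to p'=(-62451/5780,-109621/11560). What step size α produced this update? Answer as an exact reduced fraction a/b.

F_att = 1/2·(g−p) = 1/2·(8,21) = (4.0000,10.5000)
o1: d²=185 > ρ²=46 → inactive
o2: d²=34 ≤ ρ²=46; F_rep = 36·(-3,-5)/34² = (-0.0934,-0.1557)
o3: d²=125 > ρ²=46 → inactive
o4: d²=362 > ρ²=46 → inactive
F = F_att + ΣF_rep = (3.9066,10.3443)
Δp = p'−p = (0.1953,0.5172); α = Δx/Fx = (1129/5780) / (1129/289) = 1/20
check: Δy/Fy = (5979/11560) / (5979/578) = 1/20 ✓

α = 1/20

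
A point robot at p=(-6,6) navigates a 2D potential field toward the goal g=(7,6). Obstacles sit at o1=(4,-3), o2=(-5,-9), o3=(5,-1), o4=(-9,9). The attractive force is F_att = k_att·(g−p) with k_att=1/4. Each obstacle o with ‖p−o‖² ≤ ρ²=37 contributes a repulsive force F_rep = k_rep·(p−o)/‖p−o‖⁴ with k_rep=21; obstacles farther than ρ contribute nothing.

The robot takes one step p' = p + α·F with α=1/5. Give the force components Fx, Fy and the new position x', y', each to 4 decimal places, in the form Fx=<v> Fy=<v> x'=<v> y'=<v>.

F_att = 1/4·(g−p) = 1/4·(13,0) = (3.2500,0.0000)
o1: d²=181 > ρ²=37 → inactive
o2: d²=226 > ρ²=37 → inactive
o3: d²=170 > ρ²=37 → inactive
o4: d²=18 ≤ ρ²=37; F_rep = 21·(3,-3)/18² = (0.1944,-0.1944)
F = F_att + ΣF_rep = (3.4444,-0.1944)
p' = p + 1/5·F = (-5.3111,5.9611)

Fx=3.4444 Fy=-0.1944 x'=-5.3111 y'=5.9611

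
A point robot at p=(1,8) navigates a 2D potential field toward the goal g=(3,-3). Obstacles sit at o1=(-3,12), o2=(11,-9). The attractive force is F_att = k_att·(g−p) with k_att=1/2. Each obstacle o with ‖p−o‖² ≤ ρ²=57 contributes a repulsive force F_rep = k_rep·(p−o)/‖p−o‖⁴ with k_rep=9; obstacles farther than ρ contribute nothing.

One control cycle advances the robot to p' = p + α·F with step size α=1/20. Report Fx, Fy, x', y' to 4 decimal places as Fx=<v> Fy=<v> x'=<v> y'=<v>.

Fx=1.0352 Fy=-5.5352 x'=1.0518 y'=7.7232

F_att = 1/2·(g−p) = 1/2·(2,-11) = (1.0000,-5.5000)
o1: d²=32 ≤ ρ²=57; F_rep = 9·(4,-4)/32² = (0.0352,-0.0352)
o2: d²=389 > ρ²=57 → inactive
F = F_att + ΣF_rep = (1.0352,-5.5352)
p' = p + 1/20·F = (1.0518,7.7232)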